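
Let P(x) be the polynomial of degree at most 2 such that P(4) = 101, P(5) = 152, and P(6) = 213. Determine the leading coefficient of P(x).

5

Write P(x) = ax^2 + bx + c. Substituting each data point gives a linear system:
  16a + 4b + c = 101
  25a + 5b + c = 152
  36a + 6b + c = 213
Solving the system yields a = 5, b = 6, c = -3.
So P(x) = 5x^2 + 6x - 3.
The leading coefficient is 5.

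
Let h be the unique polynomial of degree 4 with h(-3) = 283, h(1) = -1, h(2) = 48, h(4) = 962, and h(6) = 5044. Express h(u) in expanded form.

Using the Lagrange interpolation formula with nodes -3, 1, 2, 4, 6:
  L_0(u) = (u - 1)(u - 2)(u - 4)(u - 6) / 1260
  L_1(u) = (u + 3)(u - 2)(u - 4)(u - 6) / -60
  L_2(u) = (u + 3)(u - 1)(u - 4)(u - 6) / 40
  L_3(u) = (u + 3)(u - 1)(u - 2)(u - 6) / -84
  L_4(u) = (u + 3)(u - 1)(u - 2)(u - 4) / 360
Then h(u) = 283·L_0(u) - 1·L_1(u) + 48·L_2(u) + 962·L_3(u) + 5044·L_4(u).
Expanding and collecting terms gives h(u) = 4u⁴ - 4u² + u - 2.
Check: h(4) = 962. ✓

h(u) = 4u^4 - 4u^2 + u - 2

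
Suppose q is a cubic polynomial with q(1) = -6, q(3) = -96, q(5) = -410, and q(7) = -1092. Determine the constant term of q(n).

Write q(n) = an^3 + bn^2 + cn + d. Substituting each data point gives a linear system:
  a + b + c + d = -6
  27a + 9b + 3c + d = -96
  125a + 25b + 5c + d = -410
  343a + 49b + 7c + d = -1092
Solving the system yields a = -3, b = -1, c = -2, d = 0.
So q(n) = -3n³ - n² - 2n.
The constant term is 0.

0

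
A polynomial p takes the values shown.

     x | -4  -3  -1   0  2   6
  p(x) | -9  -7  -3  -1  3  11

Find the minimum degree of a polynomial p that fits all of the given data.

1

Divided differences on the nodes -4, -3, -1, 0, 2, 6:
  order 0: -9  -7  -3  -1  3  11
  order 1: 2  2  2  2  2
  order 2: 0  0  0  0
  order 3: 0  0  0
  order 4: 0  0
  order 5: 0
The order-1 divided differences are all 2 (nonzero) and every higher order vanishes, so the data lies on a polynomial of degree exactly 1.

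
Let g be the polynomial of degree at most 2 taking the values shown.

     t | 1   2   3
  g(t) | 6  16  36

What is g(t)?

Write g(t) = at^2 + bt + c. Substituting each data point gives a linear system:
  a + b + c = 6
  4a + 2b + c = 16
  9a + 3b + c = 36
Solving the system yields a = 5, b = -5, c = 6.
So g(t) = 5t^2 - 5t + 6.
Check: g(2) = 16. ✓

g(t) = 5t^2 - 5t + 6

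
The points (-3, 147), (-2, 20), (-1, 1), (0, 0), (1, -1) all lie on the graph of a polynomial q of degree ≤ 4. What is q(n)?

Write q(n) = an^4 + bn^3 + cn^2 + dn + e. Substituting each data point gives a linear system:
  81a - 27b + 9c - 3d + e = 147
  16a - 8b + 4c - 2d + e = 20
  a - b + c - d + e = 1
  e = 0
  a + b + c + d + e = -1
Solving the system yields a = 3, b = 3, c = -3, d = -4, e = 0.
So q(n) = 3n^4 + 3n^3 - 3n^2 - 4n.
Check: q(-1) = 1. ✓

q(n) = 3n^4 + 3n^3 - 3n^2 - 4n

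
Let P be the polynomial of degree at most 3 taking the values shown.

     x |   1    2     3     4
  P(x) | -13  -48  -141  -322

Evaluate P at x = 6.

-1068

Forward differences of the values at x = 1, 2, 3, 4:
  P  : -13  -48  -141  -322
  Δ  : -35  -93  -181
  Δ^2: -58  -88
  Δ^3: -30
The third differences are constant, confirming degree 3.
Interpolating (Newton forward form) and evaluating at x = 6 gives P(6) = -1068.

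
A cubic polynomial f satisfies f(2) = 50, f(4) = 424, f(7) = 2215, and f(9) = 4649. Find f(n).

f(n) = 6n^3 + 4n^2 - 5n - 4

Write f(n) = an^3 + bn^2 + cn + d. Substituting each data point gives a linear system:
  8a + 4b + 2c + d = 50
  64a + 16b + 4c + d = 424
  343a + 49b + 7c + d = 2215
  729a + 81b + 9c + d = 4649
Solving the system yields a = 6, b = 4, c = -5, d = -4.
So f(n) = 6n³ + 4n² - 5n - 4.
Check: f(4) = 424. ✓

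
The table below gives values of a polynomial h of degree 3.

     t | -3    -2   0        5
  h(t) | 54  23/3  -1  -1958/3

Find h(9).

-3406

Write h(t) = at^3 + bt^2 + ct + d. Substituting each data point gives a linear system:
  -27a + 9b - 3c + d = 54
  -8a + 4b - 2c + d = 23/3
  d = -1
  125a + 25b + 5c + d = -1958/3
Solving the system yields a = -4, b = -6, c = -1/3, d = -1.
So h(t) = -4t^3 - 6t^2 - (1/3)t - 1.
Then h(9) = -3406.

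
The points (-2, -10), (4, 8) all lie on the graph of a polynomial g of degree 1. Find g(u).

Write g(u) = au + b. Substituting each data point gives a linear system:
  -2a + b = -10
  4a + b = 8
Solving the system yields a = 3, b = -4.
So g(u) = 3u - 4.
Check: g(4) = 8. ✓

g(u) = 3u - 4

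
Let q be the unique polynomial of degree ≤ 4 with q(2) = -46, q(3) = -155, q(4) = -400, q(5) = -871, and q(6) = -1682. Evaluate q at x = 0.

Forward differences of the values at x = 2, 3, 4, 5, 6:
  q  : -46  -155  -400  -871  -1682
  Δ  : -109  -245  -471  -811
  Δ^2: -136  -226  -340
  Δ^3: -90  -114
  Δ^4: -24
The fourth differences are constant, confirming degree 4.
Interpolating (Newton forward form) and evaluating at x = 0 gives q(0) = 4.

4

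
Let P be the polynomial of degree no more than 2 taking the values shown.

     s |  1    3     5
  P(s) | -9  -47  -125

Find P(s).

Write P(s) = as^2 + bs + c. Substituting each data point gives a linear system:
  a + b + c = -9
  9a + 3b + c = -47
  25a + 5b + c = -125
Solving the system yields a = -5, b = 1, c = -5.
So P(s) = -5s^2 + s - 5.
Check: P(1) = -9. ✓

P(s) = -5s^2 + s - 5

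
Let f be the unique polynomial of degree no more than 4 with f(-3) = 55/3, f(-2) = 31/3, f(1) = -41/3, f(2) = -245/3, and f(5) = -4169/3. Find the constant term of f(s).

1/3

Write f(s) = as^4 + bs^3 + cs^2 + ds + e. Substituting each data point gives a linear system:
  81a - 27b + 9c - 3d + e = 55/3
  16a - 8b + 4c - 2d + e = 31/3
  a + b + c + d + e = -41/3
  16a + 8b + 4c + 2d + e = -245/3
  625a + 125b + 25c + 5d + e = -4169/3
Solving the system yields a = -1, b = -5, c = -5, d = -3, e = 1/3.
So f(s) = -s⁴ - 5s³ - 5s² - 3s + 1/3.
The constant term is 1/3.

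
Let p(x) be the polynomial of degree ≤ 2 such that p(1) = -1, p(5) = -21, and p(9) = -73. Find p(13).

Using the Lagrange interpolation formula with nodes 1, 5, 9:
  L_0(x) = (x - 5)(x - 9) / 32
  L_1(x) = (x - 1)(x - 9) / -16
  L_2(x) = (x - 1)(x - 5) / 32
Then p(x) = -1·L_0(x) - 21·L_1(x) - 73·L_2(x).
Expanding and collecting terms gives p(x) = -x^2 + x - 1.
Evaluating at x = 13: p(13) = -157.

-157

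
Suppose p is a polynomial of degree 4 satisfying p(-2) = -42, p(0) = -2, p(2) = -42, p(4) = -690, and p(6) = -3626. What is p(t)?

Write p(t) = at^4 + bt^3 + ct^2 + dt + e. Substituting each data point gives a linear system:
  16a - 8b + 4c - 2d + e = -42
  e = -2
  16a + 8b + 4c + 2d + e = -42
  256a + 64b + 16c + 4d + e = -690
  1296a + 216b + 36c + 6d + e = -3626
Solving the system yields a = -3, b = 1, c = 2, d = -4, e = -2.
So p(t) = -3t^4 + t^3 + 2t^2 - 4t - 2.
Check: p(2) = -42. ✓

p(t) = -3t^4 + t^3 + 2t^2 - 4t - 2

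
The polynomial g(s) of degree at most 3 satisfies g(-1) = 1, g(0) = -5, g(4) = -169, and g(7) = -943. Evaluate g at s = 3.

Write g(s) = as^3 + bs^2 + cs + d. Substituting each data point gives a linear system:
  -a + b - c + d = 1
  d = -5
  64a + 16b + 4c + d = -169
  343a + 49b + 7c + d = -943
Solving the system yields a = -3, b = 2, c = -1, d = -5.
So g(s) = -3s^3 + 2s^2 - s - 5.
Then g(3) = -71.

-71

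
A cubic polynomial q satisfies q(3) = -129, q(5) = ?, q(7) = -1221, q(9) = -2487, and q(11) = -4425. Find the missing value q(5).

-483

On equispaced nodes a degree-3 polynomial has vanishing fourth forward difference, so
  q(3) - 4·q(5) + 6·q(7) - 4·q(9) + q(11) = 0.
Substituting the known values and solving for q(5):
  -4·q(5) = 1932
  q(5) = -483.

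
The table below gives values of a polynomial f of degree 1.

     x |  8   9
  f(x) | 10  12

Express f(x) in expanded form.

f(x) = 2x - 6

Using the Lagrange interpolation formula with nodes 8, 9:
  L_0(x) = (x - 9) / -1
  L_1(x) = (x - 8) / 1
Then f(x) = 10·L_0(x) + 12·L_1(x).
Expanding and collecting terms gives f(x) = 2x - 6.
Check: f(8) = 10. ✓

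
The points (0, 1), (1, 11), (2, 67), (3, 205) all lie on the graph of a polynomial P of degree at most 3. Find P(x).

P(x) = 6x^3 + 5x^2 - x + 1

Using the Lagrange interpolation formula with nodes 0, 1, 2, 3:
  L_0(x) = (x - 1)(x - 2)(x - 3) / -6
  L_1(x) = x(x - 2)(x - 3) / 2
  L_2(x) = x(x - 1)(x - 3) / -2
  L_3(x) = x(x - 1)(x - 2) / 6
Then P(x) = 1·L_0(x) + 11·L_1(x) + 67·L_2(x) + 205·L_3(x).
Expanding and collecting terms gives P(x) = 6x^3 + 5x^2 - x + 1.
Check: P(2) = 67. ✓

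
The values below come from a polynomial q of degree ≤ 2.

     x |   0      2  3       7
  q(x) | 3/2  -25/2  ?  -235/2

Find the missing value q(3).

-51/2

The 3 known points determine the degree-2 polynomial uniquely.
Write q(x) = ax^2 + bx + c. Substituting each data point gives a linear system:
  c = 3/2
  4a + 2b + c = -25/2
  49a + 7b + c = -235/2
Solving the system yields a = -2, b = -3, c = 3/2.
So q(x) = -2x^2 - 3x + 3/2.
Then q(3) = -51/2.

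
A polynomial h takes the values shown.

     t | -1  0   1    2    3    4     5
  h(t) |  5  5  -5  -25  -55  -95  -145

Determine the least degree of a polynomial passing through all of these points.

Forward differences of the values at t = -1, 0, 1, 2, 3, 4, 5:
  h  : 5  5  -5  -25  -55  -95  -145
  Δ  : 0  -10  -20  -30  -40  -50
  Δ^2: -10  -10  -10  -10  -10
  Δ^3: 0  0  0  0
  Δ^4: 0  0  0
  Δ^5: 0  0
  Δ^6: 0
The second differences are constant (-10) and nonzero, while all higher differences vanish, so the minimal degree is 2.

2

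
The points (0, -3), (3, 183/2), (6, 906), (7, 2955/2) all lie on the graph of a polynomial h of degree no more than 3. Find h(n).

h(n) = 5n^3 - 5n^2 + (3/2)n - 3

Using the Lagrange interpolation formula with nodes 0, 3, 6, 7:
  L_0(n) = (n - 3)(n - 6)(n - 7) / -126
  L_1(n) = n(n - 6)(n - 7) / 36
  L_2(n) = n(n - 3)(n - 7) / -18
  L_3(n) = n(n - 3)(n - 6) / 28
Then h(n) = -3·L_0(n) + 183/2·L_1(n) + 906·L_2(n) + 2955/2·L_3(n).
Expanding and collecting terms gives h(n) = 5n^3 - 5n^2 + (3/2)n - 3.
Check: h(3) = 183/2. ✓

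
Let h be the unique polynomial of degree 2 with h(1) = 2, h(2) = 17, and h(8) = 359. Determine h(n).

Write h(n) = an^2 + bn + c. Substituting each data point gives a linear system:
  a + b + c = 2
  4a + 2b + c = 17
  64a + 8b + c = 359
Solving the system yields a = 6, b = -3, c = -1.
So h(n) = 6n² - 3n - 1.
Check: h(1) = 2. ✓

h(n) = 6n^2 - 3n - 1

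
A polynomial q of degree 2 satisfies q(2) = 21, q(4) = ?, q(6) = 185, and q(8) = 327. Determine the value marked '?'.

On equispaced nodes a degree-2 polynomial has vanishing third forward difference, so
  - q(2) + 3·q(4) - 3·q(6) + q(8) = 0.
Substituting the known values and solving for q(4):
  3·q(4) = 249
  q(4) = 83.

83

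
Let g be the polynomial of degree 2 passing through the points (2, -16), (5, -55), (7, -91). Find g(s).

Write g(s) = as^2 + bs + c. Substituting each data point gives a linear system:
  4a + 2b + c = -16
  25a + 5b + c = -55
  49a + 7b + c = -91
Solving the system yields a = -1, b = -6, c = 0.
So g(s) = -s² - 6s.
Check: g(2) = -16. ✓

g(s) = -s^2 - 6s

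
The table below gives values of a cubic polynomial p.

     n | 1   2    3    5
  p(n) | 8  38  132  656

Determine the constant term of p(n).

6

Write p(n) = an^3 + bn^2 + cn + d. Substituting each data point gives a linear system:
  a + b + c + d = 8
  8a + 4b + 2c + d = 38
  27a + 9b + 3c + d = 132
  125a + 25b + 5c + d = 656
Solving the system yields a = 6, b = -4, c = 0, d = 6.
So p(n) = 6n³ - 4n² + 6.
The constant term is 6.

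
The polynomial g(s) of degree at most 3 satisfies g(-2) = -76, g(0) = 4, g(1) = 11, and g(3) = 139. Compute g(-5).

-901

Write g(s) = as^3 + bs^2 + cs + d. Substituting each data point gives a linear system:
  -8a + 4b - 2c + d = -76
  d = 4
  a + b + c + d = 11
  27a + 9b + 3c + d = 139
Solving the system yields a = 6, b = -5, c = 6, d = 4.
So g(s) = 6s³ - 5s² + 6s + 4.
Then g(-5) = -901.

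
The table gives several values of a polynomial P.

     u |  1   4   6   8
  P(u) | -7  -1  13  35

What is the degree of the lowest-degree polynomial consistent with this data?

Divided differences on the nodes 1, 4, 6, 8:
  order 0: -7  -1  13  35
  order 1: 2  7  11
  order 2: 1  1
  order 3: 0
The order-2 divided differences are all 1 (nonzero) and every higher order vanishes, so the data lies on a polynomial of degree exactly 2.

2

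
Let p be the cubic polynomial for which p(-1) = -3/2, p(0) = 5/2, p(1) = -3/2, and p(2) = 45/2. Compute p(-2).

Write p(s) = as^3 + bs^2 + cs + d. Substituting each data point gives a linear system:
  -a + b - c + d = -3/2
  d = 5/2
  a + b + c + d = -3/2
  8a + 4b + 2c + d = 45/2
Solving the system yields a = 6, b = -4, c = -6, d = 5/2.
So p(s) = 6s^3 - 4s^2 - 6s + 5/2.
Then p(-2) = -99/2.

-99/2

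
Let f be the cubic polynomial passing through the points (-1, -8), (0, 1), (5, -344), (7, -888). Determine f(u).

Using the Lagrange interpolation formula with nodes -1, 0, 5, 7:
  L_0(u) = u(u - 5)(u - 7) / -48
  L_1(u) = (u + 1)(u - 5)(u - 7) / 35
  L_2(u) = (u + 1)u(u - 7) / -60
  L_3(u) = (u + 1)u(u - 5) / 112
Then f(u) = -8·L_0(u) + 1·L_1(u) - 344·L_2(u) - 888·L_3(u).
Expanding and collecting terms gives f(u) = -2u³ - 5u² + 6u + 1.
Check: f(5) = -344. ✓

f(u) = -2u^3 - 5u^2 + 6u + 1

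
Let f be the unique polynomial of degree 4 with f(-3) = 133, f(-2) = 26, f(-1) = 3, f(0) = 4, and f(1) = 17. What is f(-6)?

2278

Forward differences of the values at n = -3, -2, -1, 0, 1:
  f  : 133  26  3  4  17
  Δ  : -107  -23  1  13
  Δ^2: 84  24  12
  Δ^3: -60  -12
  Δ^4: 48
The fourth differences are constant, confirming degree 4.
Interpolating (Newton forward form) and evaluating at n = -6 gives f(-6) = 2278.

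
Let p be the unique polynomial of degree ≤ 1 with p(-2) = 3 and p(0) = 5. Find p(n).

p(n) = n + 5

Using the Lagrange interpolation formula with nodes -2, 0:
  L_0(n) = n / -2
  L_1(n) = (n + 2) / 2
Then p(n) = 3·L_0(n) + 5·L_1(n).
Expanding and collecting terms gives p(n) = n + 5.
Check: p(-2) = 3. ✓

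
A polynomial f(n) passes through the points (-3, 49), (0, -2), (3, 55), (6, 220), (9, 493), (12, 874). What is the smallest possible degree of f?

Forward differences of the values at n = -3, 0, 3, 6, 9, 12:
  f  : 49  -2  55  220  493  874
  Δ  : -51  57  165  273  381
  Δ^2: 108  108  108  108
  Δ^3: 0  0  0
  Δ^4: 0  0
  Δ^5: 0
The second differences are constant (108) and nonzero, while all higher differences vanish, so the minimal degree is 2.

2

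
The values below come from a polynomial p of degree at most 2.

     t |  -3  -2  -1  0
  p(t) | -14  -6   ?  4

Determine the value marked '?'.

On equispaced nodes a degree-2 polynomial has vanishing third forward difference, so
  - p(-3) + 3·p(-2) - 3·p(-1) + p(0) = 0.
Substituting the known values and solving for p(-1):
  -3·p(-1) = 0
  p(-1) = 0.

0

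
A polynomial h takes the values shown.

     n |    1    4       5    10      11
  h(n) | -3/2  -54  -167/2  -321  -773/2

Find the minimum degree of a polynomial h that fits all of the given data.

Divided differences on the nodes 1, 4, 5, 10, 11:
  order 0: -3/2  -54  -167/2  -321  -773/2
  order 1: -35/2  -59/2  -95/2  -131/2
  order 2: -3  -3  -3
  order 3: 0  0
  order 4: 0
The order-2 divided differences are all -3 (nonzero) and every higher order vanishes, so the data lies on a polynomial of degree exactly 2.

2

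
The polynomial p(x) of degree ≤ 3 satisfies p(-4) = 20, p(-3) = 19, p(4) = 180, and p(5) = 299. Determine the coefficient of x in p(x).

4

Write p(x) = ax^3 + bx^2 + cx + d. Substituting each data point gives a linear system:
  -64a + 16b - 4c + d = 20
  -27a + 9b - 3c + d = 19
  64a + 16b + 4c + d = 180
  125a + 25b + 5c + d = 299
Solving the system yields a = 1, b = 6, c = 4, d = 4.
So p(x) = x^3 + 6x^2 + 4x + 4.
The coefficient of x is 4.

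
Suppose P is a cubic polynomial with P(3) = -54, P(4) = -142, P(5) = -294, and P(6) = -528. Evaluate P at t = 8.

Write P(t) = at^3 + bt^2 + ct + d. Substituting each data point gives a linear system:
  27a + 9b + 3c + d = -54
  64a + 16b + 4c + d = -142
  125a + 25b + 5c + d = -294
  216a + 36b + 6c + d = -528
Solving the system yields a = -3, b = 4, c = -5, d = 6.
So P(t) = -3t^3 + 4t^2 - 5t + 6.
Then P(8) = -1314.

-1314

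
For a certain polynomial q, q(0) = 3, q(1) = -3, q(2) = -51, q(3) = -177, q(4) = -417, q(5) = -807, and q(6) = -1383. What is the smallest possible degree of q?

3

Forward differences of the values at t = 0, 1, 2, 3, 4, 5, 6:
  q  : 3  -3  -51  -177  -417  -807  -1383
  Δ  : -6  -48  -126  -240  -390  -576
  Δ^2: -42  -78  -114  -150  -186
  Δ^3: -36  -36  -36  -36
  Δ^4: 0  0  0
  Δ^5: 0  0
  Δ^6: 0
The third differences are constant (-36) and nonzero, while all higher differences vanish, so the minimal degree is 3.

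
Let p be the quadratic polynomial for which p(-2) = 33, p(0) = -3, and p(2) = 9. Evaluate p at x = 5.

Using the Lagrange interpolation formula with nodes -2, 0, 2:
  L_0(x) = x(x - 2) / 8
  L_1(x) = (x + 2)(x - 2) / -4
  L_2(x) = (x + 2)x / 8
Then p(x) = 33·L_0(x) - 3·L_1(x) + 9·L_2(x).
Expanding and collecting terms gives p(x) = 6x^2 - 6x - 3.
Evaluating at x = 5: p(5) = 117.

117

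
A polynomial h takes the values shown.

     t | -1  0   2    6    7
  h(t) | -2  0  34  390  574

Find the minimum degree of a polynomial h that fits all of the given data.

3

Divided differences on the nodes -1, 0, 2, 6, 7:
  order 0: -2  0  34  390  574
  order 1: 2  17  89  184
  order 2: 5  12  19
  order 3: 1  1
  order 4: 0
The order-3 divided differences are all 1 (nonzero) and every higher order vanishes, so the data lies on a polynomial of degree exactly 3.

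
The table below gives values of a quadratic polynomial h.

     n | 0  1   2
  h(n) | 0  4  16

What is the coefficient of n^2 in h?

Write h(n) = an^2 + bn + c. Substituting each data point gives a linear system:
  c = 0
  a + b + c = 4
  4a + 2b + c = 16
Solving the system yields a = 4, b = 0, c = 0.
So h(n) = 4n^2.
The leading coefficient is 4.

4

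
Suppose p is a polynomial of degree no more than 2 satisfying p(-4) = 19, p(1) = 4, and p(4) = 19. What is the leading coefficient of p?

1

Write p(x) = ax^2 + bx + c. Substituting each data point gives a linear system:
  16a - 4b + c = 19
  a + b + c = 4
  16a + 4b + c = 19
Solving the system yields a = 1, b = 0, c = 3.
So p(x) = x^2 + 3.
The leading coefficient is 1.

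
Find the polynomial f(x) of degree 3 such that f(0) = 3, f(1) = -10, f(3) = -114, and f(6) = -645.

f(x) = -2x^3 - 5x^2 - 6x + 3

Write f(x) = ax^3 + bx^2 + cx + d. Substituting each data point gives a linear system:
  d = 3
  a + b + c + d = -10
  27a + 9b + 3c + d = -114
  216a + 36b + 6c + d = -645
Solving the system yields a = -2, b = -5, c = -6, d = 3.
So f(x) = -2x^3 - 5x^2 - 6x + 3.
Check: f(1) = -10. ✓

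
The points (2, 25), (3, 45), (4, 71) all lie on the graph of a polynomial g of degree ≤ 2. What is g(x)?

Write g(x) = ax^2 + bx + c. Substituting each data point gives a linear system:
  4a + 2b + c = 25
  9a + 3b + c = 45
  16a + 4b + c = 71
Solving the system yields a = 3, b = 5, c = 3.
So g(x) = 3x^2 + 5x + 3.
Check: g(3) = 45. ✓

g(x) = 3x^2 + 5x + 3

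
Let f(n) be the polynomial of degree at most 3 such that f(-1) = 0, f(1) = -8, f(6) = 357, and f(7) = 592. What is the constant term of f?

Write f(n) = an^3 + bn^2 + cn + d. Substituting each data point gives a linear system:
  -a + b - c + d = 0
  a + b + c + d = -8
  216a + 36b + 6c + d = 357
  343a + 49b + 7c + d = 592
Solving the system yields a = 2, b = -1, c = -6, d = -3.
So f(n) = 2n³ - n² - 6n - 3.
The constant term is -3.

-3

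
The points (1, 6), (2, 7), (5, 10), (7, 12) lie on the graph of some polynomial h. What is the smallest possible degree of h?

1

Divided differences on the nodes 1, 2, 5, 7:
  order 0: 6  7  10  12
  order 1: 1  1  1
  order 2: 0  0
  order 3: 0
The order-1 divided differences are all 1 (nonzero) and every higher order vanishes, so the data lies on a polynomial of degree exactly 1.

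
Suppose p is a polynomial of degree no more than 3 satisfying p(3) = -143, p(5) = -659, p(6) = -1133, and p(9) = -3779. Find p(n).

p(n) = -5n^3 - 2n^2 + 3n + 1

Using the Lagrange interpolation formula with nodes 3, 5, 6, 9:
  L_0(n) = (n - 5)(n - 6)(n - 9) / -36
  L_1(n) = (n - 3)(n - 6)(n - 9) / 8
  L_2(n) = (n - 3)(n - 5)(n - 9) / -9
  L_3(n) = (n - 3)(n - 5)(n - 6) / 72
Then p(n) = -143·L_0(n) - 659·L_1(n) - 1133·L_2(n) - 3779·L_3(n).
Expanding and collecting terms gives p(n) = -5n^3 - 2n^2 + 3n + 1.
Check: p(5) = -659. ✓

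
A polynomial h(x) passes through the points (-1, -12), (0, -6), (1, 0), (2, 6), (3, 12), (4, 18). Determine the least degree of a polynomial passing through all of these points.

1

Forward differences of the values at x = -1, 0, 1, 2, 3, 4:
  h  : -12  -6  0  6  12  18
  Δ  : 6  6  6  6  6
  Δ^2: 0  0  0  0
  Δ^3: 0  0  0
  Δ^4: 0  0
  Δ^5: 0
The first differences are constant (6) and nonzero, while all higher differences vanish, so the minimal degree is 1.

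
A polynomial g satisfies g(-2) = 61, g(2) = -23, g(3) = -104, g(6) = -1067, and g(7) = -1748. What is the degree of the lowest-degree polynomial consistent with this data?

3

Divided differences on the nodes -2, 2, 3, 6, 7:
  order 0: 61  -23  -104  -1067  -1748
  order 1: -21  -81  -321  -681
  order 2: -12  -60  -90
  order 3: -6  -6
  order 4: 0
The order-3 divided differences are all -6 (nonzero) and every higher order vanishes, so the data lies on a polynomial of degree exactly 3.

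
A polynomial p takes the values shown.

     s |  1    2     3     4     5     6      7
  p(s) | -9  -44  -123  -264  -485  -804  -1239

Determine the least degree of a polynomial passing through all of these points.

3

Forward differences of the values at s = 1, 2, 3, 4, 5, 6, 7:
  p  : -9  -44  -123  -264  -485  -804  -1239
  Δ  : -35  -79  -141  -221  -319  -435
  Δ^2: -44  -62  -80  -98  -116
  Δ^3: -18  -18  -18  -18
  Δ^4: 0  0  0
  Δ^5: 0  0
  Δ^6: 0
The third differences are constant (-18) and nonzero, while all higher differences vanish, so the minimal degree is 3.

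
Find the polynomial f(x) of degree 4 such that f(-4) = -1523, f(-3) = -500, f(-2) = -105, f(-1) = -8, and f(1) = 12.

Write f(x) = ax^4 + bx^3 + cx^2 + dx + e. Substituting each data point gives a linear system:
  256a - 64b + 16c - 4d + e = -1523
  81a - 27b + 9c - 3d + e = -500
  16a - 8b + 4c - 2d + e = -105
  a - b + c - d + e = -8
  a + b + c + d + e = 12
Solving the system yields a = -5, b = 5, c = 6, d = 5, e = 1.
So f(x) = -5x^4 + 5x^3 + 6x^2 + 5x + 1.
Check: f(1) = 12. ✓

f(x) = -5x^4 + 5x^3 + 6x^2 + 5x + 1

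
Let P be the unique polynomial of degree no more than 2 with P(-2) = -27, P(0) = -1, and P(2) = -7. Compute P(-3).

-52

Using the Lagrange interpolation formula with nodes -2, 0, 2:
  L_0(x) = x(x - 2) / 8
  L_1(x) = (x + 2)(x - 2) / -4
  L_2(x) = (x + 2)x / 8
Then P(x) = -27·L_0(x) - 1·L_1(x) - 7·L_2(x).
Expanding and collecting terms gives P(x) = -4x^2 + 5x - 1.
Evaluating at x = -3: P(-3) = -52.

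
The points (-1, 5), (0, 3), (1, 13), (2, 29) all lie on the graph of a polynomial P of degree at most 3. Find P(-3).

69

Using the Lagrange interpolation formula with nodes -1, 0, 1, 2:
  L_0(x) = x(x - 1)(x - 2) / -6
  L_1(x) = (x + 1)(x - 1)(x - 2) / 2
  L_2(x) = (x + 1)x(x - 2) / -2
  L_3(x) = (x + 1)x(x - 1) / 6
Then P(x) = 5·L_0(x) + 3·L_1(x) + 13·L_2(x) + 29·L_3(x).
Expanding and collecting terms gives P(x) = -x^3 + 6x^2 + 5x + 3.
Evaluating at x = -3: P(-3) = 69.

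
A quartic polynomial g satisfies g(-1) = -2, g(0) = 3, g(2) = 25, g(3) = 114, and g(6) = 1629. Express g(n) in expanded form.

Using the Lagrange interpolation formula with nodes -1, 0, 2, 3, 6:
  L_0(n) = n(n - 2)(n - 3)(n - 6) / 84
  L_1(n) = (n + 1)(n - 2)(n - 3)(n - 6) / -36
  L_2(n) = (n + 1)n(n - 3)(n - 6) / 24
  L_3(n) = (n + 1)n(n - 2)(n - 6) / -36
  L_4(n) = (n + 1)n(n - 2)(n - 3) / 504
Then g(n) = -2·L_0(n) + 3·L_1(n) + 25·L_2(n) + 114·L_3(n) + 1629·L_4(n).
Expanding and collecting terms gives g(n) = n^4 + 2n^3 - 3n^2 + n + 3.
Check: g(3) = 114. ✓

g(n) = n^4 + 2n^3 - 3n^2 + n + 3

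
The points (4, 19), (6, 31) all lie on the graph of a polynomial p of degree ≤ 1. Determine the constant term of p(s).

Write p(s) = as + b. Substituting each data point gives a linear system:
  4a + b = 19
  6a + b = 31
Solving the system yields a = 6, b = -5.
So p(s) = 6s - 5.
The constant term is -5.

-5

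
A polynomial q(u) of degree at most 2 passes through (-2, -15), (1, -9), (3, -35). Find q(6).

-119

Write q(u) = au^2 + bu + c. Substituting each data point gives a linear system:
  4a - 2b + c = -15
  a + b + c = -9
  9a + 3b + c = -35
Solving the system yields a = -3, b = -1, c = -5.
So q(u) = -3u^2 - u - 5.
Then q(6) = -119.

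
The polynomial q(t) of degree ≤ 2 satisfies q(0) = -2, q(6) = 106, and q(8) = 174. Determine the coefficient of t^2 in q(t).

Write q(t) = at^2 + bt + c. Substituting each data point gives a linear system:
  c = -2
  36a + 6b + c = 106
  64a + 8b + c = 174
Solving the system yields a = 2, b = 6, c = -2.
So q(t) = 2t² + 6t - 2.
The leading coefficient is 2.

2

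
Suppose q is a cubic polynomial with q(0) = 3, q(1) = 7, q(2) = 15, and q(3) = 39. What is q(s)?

Write q(s) = as^3 + bs^2 + cs + d. Substituting each data point gives a linear system:
  d = 3
  a + b + c + d = 7
  8a + 4b + 2c + d = 15
  27a + 9b + 3c + d = 39
Solving the system yields a = 2, b = -4, c = 6, d = 3.
So q(s) = 2s^3 - 4s^2 + 6s + 3.
Check: q(3) = 39. ✓

q(s) = 2s^3 - 4s^2 + 6s + 3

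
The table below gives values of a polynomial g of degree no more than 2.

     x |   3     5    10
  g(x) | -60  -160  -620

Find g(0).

0

Using the Lagrange interpolation formula with nodes 3, 5, 10:
  L_0(x) = (x - 5)(x - 10) / 14
  L_1(x) = (x - 3)(x - 10) / -10
  L_2(x) = (x - 3)(x - 5) / 35
Then g(x) = -60·L_0(x) - 160·L_1(x) - 620·L_2(x).
Expanding and collecting terms gives g(x) = -6x^2 - 2x.
Evaluating at x = 0: g(0) = 0.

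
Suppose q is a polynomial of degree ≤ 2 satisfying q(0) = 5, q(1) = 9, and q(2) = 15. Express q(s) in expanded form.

q(s) = s^2 + 3s + 5

Write q(s) = as^2 + bs + c. Substituting each data point gives a linear system:
  c = 5
  a + b + c = 9
  4a + 2b + c = 15
Solving the system yields a = 1, b = 3, c = 5.
So q(s) = s^2 + 3s + 5.
Check: q(2) = 15. ✓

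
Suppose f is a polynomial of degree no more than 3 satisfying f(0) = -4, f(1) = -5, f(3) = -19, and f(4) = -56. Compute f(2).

Using the Lagrange interpolation formula with nodes 0, 1, 3, 4:
  L_0(u) = (u - 1)(u - 3)(u - 4) / -12
  L_1(u) = u(u - 3)(u - 4) / 6
  L_2(u) = u(u - 1)(u - 4) / -6
  L_3(u) = u(u - 1)(u - 3) / 12
Then f(u) = -4·L_0(u) - 5·L_1(u) - 19·L_2(u) - 56·L_3(u).
Expanding and collecting terms gives f(u) = -2u^3 + 6u^2 - 5u - 4.
Evaluating at u = 2: f(2) = -6.

-6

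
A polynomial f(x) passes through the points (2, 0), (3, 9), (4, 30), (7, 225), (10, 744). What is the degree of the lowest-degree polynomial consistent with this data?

3

Divided differences on the nodes 2, 3, 4, 7, 10:
  order 0: 0  9  30  225  744
  order 1: 9  21  65  173
  order 2: 6  11  18
  order 3: 1  1
  order 4: 0
The order-3 divided differences are all 1 (nonzero) and every higher order vanishes, so the data lies on a polynomial of degree exactly 3.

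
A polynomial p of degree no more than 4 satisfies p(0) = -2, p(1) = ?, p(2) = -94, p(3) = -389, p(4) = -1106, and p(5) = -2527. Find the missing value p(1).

-11

The 5 known points determine the degree-4 polynomial uniquely.
Write p(n) = an^4 + bn^3 + cn^2 + dn + e. Substituting each data point gives a linear system:
  e = -2
  16a + 8b + 4c + 2d + e = -94
  81a + 27b + 9c + 3d + e = -389
  256a + 64b + 16c + 4d + e = -1106
  625a + 125b + 25c + 5d + e = -2527
Solving the system yields a = -3, b = -5, c = -1, d = 0, e = -2.
So p(n) = -3n^4 - 5n^3 - n^2 - 2.
Then p(1) = -11.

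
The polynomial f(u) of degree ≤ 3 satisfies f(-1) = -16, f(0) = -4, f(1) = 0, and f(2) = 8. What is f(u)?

Write f(u) = au^3 + bu^2 + cu + d. Substituting each data point gives a linear system:
  -a + b - c + d = -16
  d = -4
  a + b + c + d = 0
  8a + 4b + 2c + d = 8
Solving the system yields a = 2, b = -4, c = 6, d = -4.
So f(u) = 2u³ - 4u² + 6u - 4.
Check: f(2) = 8. ✓

f(u) = 2u^3 - 4u^2 + 6u - 4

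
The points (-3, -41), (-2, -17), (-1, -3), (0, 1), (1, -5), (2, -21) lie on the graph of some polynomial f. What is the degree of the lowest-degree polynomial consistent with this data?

2

Forward differences of the values at n = -3, -2, -1, 0, 1, 2:
  f  : -41  -17  -3  1  -5  -21
  Δ  : 24  14  4  -6  -16
  Δ^2: -10  -10  -10  -10
  Δ^3: 0  0  0
  Δ^4: 0  0
  Δ^5: 0
The second differences are constant (-10) and nonzero, while all higher differences vanish, so the minimal degree is 2.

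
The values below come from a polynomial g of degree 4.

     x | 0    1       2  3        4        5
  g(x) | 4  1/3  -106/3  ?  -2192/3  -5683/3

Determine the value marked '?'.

-211

On equispaced nodes a degree-4 polynomial has vanishing fifth forward difference, so
  - g(0) + 5·g(1) - 10·g(2) + 10·g(3) - 5·g(4) + g(5) = 0.
Substituting the known values and solving for g(3):
  10·g(3) = -2110
  g(3) = -211.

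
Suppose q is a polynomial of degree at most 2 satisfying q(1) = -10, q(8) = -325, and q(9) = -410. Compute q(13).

-850

Write q(u) = au^2 + bu + c. Substituting each data point gives a linear system:
  a + b + c = -10
  64a + 8b + c = -325
  81a + 9b + c = -410
Solving the system yields a = -5, b = 0, c = -5.
So q(u) = -5u² - 5.
Then q(13) = -850.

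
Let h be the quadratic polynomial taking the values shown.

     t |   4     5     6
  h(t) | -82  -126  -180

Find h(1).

-10

Using the Lagrange interpolation formula with nodes 4, 5, 6:
  L_0(t) = (t - 5)(t - 6) / 2
  L_1(t) = (t - 4)(t - 6) / -1
  L_2(t) = (t - 4)(t - 5) / 2
Then h(t) = -82·L_0(t) - 126·L_1(t) - 180·L_2(t).
Expanding and collecting terms gives h(t) = -5t² + t - 6.
Evaluating at t = 1: h(1) = -10.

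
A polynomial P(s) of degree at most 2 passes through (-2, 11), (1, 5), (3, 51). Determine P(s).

P(s) = 5s^2 + 3s - 3

Write P(s) = as^2 + bs + c. Substituting each data point gives a linear system:
  4a - 2b + c = 11
  a + b + c = 5
  9a + 3b + c = 51
Solving the system yields a = 5, b = 3, c = -3.
So P(s) = 5s^2 + 3s - 3.
Check: P(1) = 5. ✓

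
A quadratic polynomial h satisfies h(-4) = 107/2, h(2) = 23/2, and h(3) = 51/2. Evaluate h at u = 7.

Using the Lagrange interpolation formula with nodes -4, 2, 3:
  L_0(u) = (u - 2)(u - 3) / 42
  L_1(u) = (u + 4)(u - 3) / -6
  L_2(u) = (u + 4)(u - 2) / 7
Then h(u) = 107/2·L_0(u) + 23/2·L_1(u) + 51/2·L_2(u).
Expanding and collecting terms gives h(u) = 3u^2 - u + 3/2.
Evaluating at u = 7: h(7) = 283/2.

283/2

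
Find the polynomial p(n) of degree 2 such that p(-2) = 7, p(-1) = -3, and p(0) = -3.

Write p(n) = an^2 + bn + c. Substituting each data point gives a linear system:
  4a - 2b + c = 7
  a - b + c = -3
  c = -3
Solving the system yields a = 5, b = 5, c = -3.
So p(n) = 5n^2 + 5n - 3.
Check: p(-2) = 7. ✓

p(n) = 5n^2 + 5n - 3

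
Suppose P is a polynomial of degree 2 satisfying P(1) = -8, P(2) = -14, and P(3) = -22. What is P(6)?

-58

Write P(u) = au^2 + bu + c. Substituting each data point gives a linear system:
  a + b + c = -8
  4a + 2b + c = -14
  9a + 3b + c = -22
Solving the system yields a = -1, b = -3, c = -4.
So P(u) = -u^2 - 3u - 4.
Then P(6) = -58.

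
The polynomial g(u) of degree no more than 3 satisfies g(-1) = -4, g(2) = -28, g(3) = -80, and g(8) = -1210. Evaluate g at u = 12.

-3878

Using the Lagrange interpolation formula with nodes -1, 2, 3, 8:
  L_0(u) = (u - 2)(u - 3)(u - 8) / -108
  L_1(u) = (u + 1)(u - 3)(u - 8) / 18
  L_2(u) = (u + 1)(u - 2)(u - 8) / -20
  L_3(u) = (u + 1)(u - 2)(u - 3) / 270
Then g(u) = -4·L_0(u) - 28·L_1(u) - 80·L_2(u) - 1210·L_3(u).
Expanding and collecting terms gives g(u) = -2u^3 - 3u^2 + u - 2.
Evaluating at u = 12: g(12) = -3878.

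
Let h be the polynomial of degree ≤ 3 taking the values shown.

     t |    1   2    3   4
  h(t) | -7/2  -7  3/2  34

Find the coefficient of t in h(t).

Write h(t) = at^3 + bt^2 + ct + d. Substituting each data point gives a linear system:
  a + b + c + d = -7/2
  8a + 4b + 2c + d = -7
  27a + 9b + 3c + d = 3/2
  64a + 16b + 4c + d = 34
Solving the system yields a = 2, b = -6, c = 1/2, d = 0.
So h(t) = 2t³ - 6t² + (1/2)t.
The coefficient of t is 1/2.

1/2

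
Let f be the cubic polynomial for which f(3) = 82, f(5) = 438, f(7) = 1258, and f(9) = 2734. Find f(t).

f(t) = 4t^3 - 2t^2 - 2t - 2

Using the Lagrange interpolation formula with nodes 3, 5, 7, 9:
  L_0(t) = (t - 5)(t - 7)(t - 9) / -48
  L_1(t) = (t - 3)(t - 7)(t - 9) / 16
  L_2(t) = (t - 3)(t - 5)(t - 9) / -16
  L_3(t) = (t - 3)(t - 5)(t - 7) / 48
Then f(t) = 82·L_0(t) + 438·L_1(t) + 1258·L_2(t) + 2734·L_3(t).
Expanding and collecting terms gives f(t) = 4t³ - 2t² - 2t - 2.
Check: f(3) = 82. ✓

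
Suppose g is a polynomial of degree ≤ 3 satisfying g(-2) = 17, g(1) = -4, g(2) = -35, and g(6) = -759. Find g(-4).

Write g(x) = ax^3 + bx^2 + cx + d. Substituting each data point gives a linear system:
  -8a + 4b - 2c + d = 17
  a + b + c + d = -4
  8a + 4b + 2c + d = -35
  216a + 36b + 6c + d = -759
Solving the system yields a = -3, b = -3, c = -1, d = 3.
So g(x) = -3x^3 - 3x^2 - x + 3.
Then g(-4) = 151.

151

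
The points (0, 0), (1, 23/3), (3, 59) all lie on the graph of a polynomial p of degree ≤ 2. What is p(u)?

p(u) = 6u^2 + (5/3)u

Using the Lagrange interpolation formula with nodes 0, 1, 3:
  L_0(u) = (u - 1)(u - 3) / 3
  L_1(u) = u(u - 3) / -2
  L_2(u) = u(u - 1) / 6
Then p(u) = 0·L_0(u) + 23/3·L_1(u) + 59·L_2(u).
Expanding and collecting terms gives p(u) = 6u² + (5/3)u.
Check: p(3) = 59. ✓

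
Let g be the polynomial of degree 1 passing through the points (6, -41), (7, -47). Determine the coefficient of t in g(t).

-6

Write g(t) = at + b. Substituting each data point gives a linear system:
  6a + b = -41
  7a + b = -47
Solving the system yields a = -6, b = -5.
So g(t) = -6t - 5.
The leading coefficient is -6.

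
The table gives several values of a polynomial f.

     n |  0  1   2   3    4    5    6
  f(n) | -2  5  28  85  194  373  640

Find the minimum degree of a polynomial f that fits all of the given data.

3

Forward differences of the values at n = 0, 1, 2, 3, 4, 5, 6:
  f  : -2  5  28  85  194  373  640
  Δ  : 7  23  57  109  179  267
  Δ^2: 16  34  52  70  88
  Δ^3: 18  18  18  18
  Δ^4: 0  0  0
  Δ^5: 0  0
  Δ^6: 0
The third differences are constant (18) and nonzero, while all higher differences vanish, so the minimal degree is 3.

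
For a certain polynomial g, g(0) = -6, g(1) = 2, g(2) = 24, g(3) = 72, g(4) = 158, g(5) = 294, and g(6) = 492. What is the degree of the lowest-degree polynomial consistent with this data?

3

Forward differences of the values at s = 0, 1, 2, 3, 4, 5, 6:
  g  : -6  2  24  72  158  294  492
  Δ  : 8  22  48  86  136  198
  Δ^2: 14  26  38  50  62
  Δ^3: 12  12  12  12
  Δ^4: 0  0  0
  Δ^5: 0  0
  Δ^6: 0
The third differences are constant (12) and nonzero, while all higher differences vanish, so the minimal degree is 3.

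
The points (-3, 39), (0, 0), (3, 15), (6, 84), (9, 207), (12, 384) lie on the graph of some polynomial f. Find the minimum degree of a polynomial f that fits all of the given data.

Forward differences of the values at s = -3, 0, 3, 6, 9, 12:
  f  : 39  0  15  84  207  384
  Δ  : -39  15  69  123  177
  Δ^2: 54  54  54  54
  Δ^3: 0  0  0
  Δ^4: 0  0
  Δ^5: 0
The second differences are constant (54) and nonzero, while all higher differences vanish, so the minimal degree is 2.

2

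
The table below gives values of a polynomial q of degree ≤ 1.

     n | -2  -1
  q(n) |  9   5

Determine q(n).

Using the Lagrange interpolation formula with nodes -2, -1:
  L_0(n) = (n + 1) / -1
  L_1(n) = (n + 2) / 1
Then q(n) = 9·L_0(n) + 5·L_1(n).
Expanding and collecting terms gives q(n) = -4n + 1.
Check: q(-1) = 5. ✓

q(n) = -4n + 1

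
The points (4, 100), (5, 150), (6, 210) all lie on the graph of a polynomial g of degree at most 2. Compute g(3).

60

Write g(u) = au^2 + bu + c. Substituting each data point gives a linear system:
  16a + 4b + c = 100
  25a + 5b + c = 150
  36a + 6b + c = 210
Solving the system yields a = 5, b = 5, c = 0.
So g(u) = 5u^2 + 5u.
Then g(3) = 60.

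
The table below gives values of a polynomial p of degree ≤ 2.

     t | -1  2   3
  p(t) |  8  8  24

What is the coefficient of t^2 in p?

Write p(t) = at^2 + bt + c. Substituting each data point gives a linear system:
  a - b + c = 8
  4a + 2b + c = 8
  9a + 3b + c = 24
Solving the system yields a = 4, b = -4, c = 0.
So p(t) = 4t² - 4t.
The leading coefficient is 4.

4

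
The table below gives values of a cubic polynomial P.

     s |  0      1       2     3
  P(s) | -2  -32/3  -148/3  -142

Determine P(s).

P(s) = -4s^3 - 3s^2 - (5/3)s - 2

Write P(s) = as^3 + bs^2 + cs + d. Substituting each data point gives a linear system:
  d = -2
  a + b + c + d = -32/3
  8a + 4b + 2c + d = -148/3
  27a + 9b + 3c + d = -142
Solving the system yields a = -4, b = -3, c = -5/3, d = -2.
So P(s) = -4s^3 - 3s^2 - (5/3)s - 2.
Check: P(1) = -32/3. ✓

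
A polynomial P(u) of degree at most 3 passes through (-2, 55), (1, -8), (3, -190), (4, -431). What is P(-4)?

Write P(u) = au^3 + bu^2 + cu + d. Substituting each data point gives a linear system:
  -8a + 4b - 2c + d = 55
  a + b + c + d = -8
  27a + 9b + 3c + d = -190
  64a + 16b + 4c + d = -431
Solving the system yields a = -6, b = -2, c = -5, d = 5.
So P(u) = -6u^3 - 2u^2 - 5u + 5.
Then P(-4) = 377.

377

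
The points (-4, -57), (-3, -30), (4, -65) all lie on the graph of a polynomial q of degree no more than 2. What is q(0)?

3

Using the Lagrange interpolation formula with nodes -4, -3, 4:
  L_0(t) = (t + 3)(t - 4) / 8
  L_1(t) = (t + 4)(t - 4) / -7
  L_2(t) = (t + 4)(t + 3) / 56
Then q(t) = -57·L_0(t) - 30·L_1(t) - 65·L_2(t).
Expanding and collecting terms gives q(t) = -4t² - t + 3.
Evaluating at t = 0: q(0) = 3.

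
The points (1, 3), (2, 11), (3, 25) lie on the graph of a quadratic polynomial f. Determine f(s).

f(s) = 3s^2 - s + 1

Write f(s) = as^2 + bs + c. Substituting each data point gives a linear system:
  a + b + c = 3
  4a + 2b + c = 11
  9a + 3b + c = 25
Solving the system yields a = 3, b = -1, c = 1.
So f(s) = 3s^2 - s + 1.
Check: f(1) = 3. ✓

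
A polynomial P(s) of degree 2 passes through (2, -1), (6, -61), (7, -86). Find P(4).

-23

Using the Lagrange interpolation formula with nodes 2, 6, 7:
  L_0(s) = (s - 6)(s - 7) / 20
  L_1(s) = (s - 2)(s - 7) / -4
  L_2(s) = (s - 2)(s - 6) / 5
Then P(s) = -1·L_0(s) - 61·L_1(s) - 86·L_2(s).
Expanding and collecting terms gives P(s) = -2s^2 + s + 5.
Evaluating at s = 4: P(4) = -23.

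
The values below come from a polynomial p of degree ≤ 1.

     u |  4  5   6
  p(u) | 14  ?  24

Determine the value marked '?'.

19

The 2 known points determine the degree-1 polynomial uniquely.
Write p(u) = au + b. Substituting each data point gives a linear system:
  4a + b = 14
  6a + b = 24
Solving the system yields a = 5, b = -6.
So p(u) = 5u - 6.
Then p(5) = 19.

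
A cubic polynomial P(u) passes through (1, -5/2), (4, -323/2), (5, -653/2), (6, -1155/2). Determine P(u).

P(u) = -3u^3 + 2u^2 - 3/2

Using the Lagrange interpolation formula with nodes 1, 4, 5, 6:
  L_0(u) = (u - 4)(u - 5)(u - 6) / -60
  L_1(u) = (u - 1)(u - 5)(u - 6) / 6
  L_2(u) = (u - 1)(u - 4)(u - 6) / -4
  L_3(u) = (u - 1)(u - 4)(u - 5) / 10
Then P(u) = -5/2·L_0(u) - 323/2·L_1(u) - 653/2·L_2(u) - 1155/2·L_3(u).
Expanding and collecting terms gives P(u) = -3u^3 + 2u^2 - 3/2.
Check: P(5) = -653/2. ✓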